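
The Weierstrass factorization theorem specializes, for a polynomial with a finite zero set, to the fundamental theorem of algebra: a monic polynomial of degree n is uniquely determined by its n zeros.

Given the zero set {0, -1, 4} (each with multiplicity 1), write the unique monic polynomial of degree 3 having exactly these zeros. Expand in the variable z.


The polynomial is p(z) = ∏_{α ∈ S} (z − α), where S = {0, -1, 4}.
Expanding the product yields: p(z) = z^3 -3·z^2 -4·z.
The resulting polynomial has degree 3 and real coefficients as required.

p(z) = z^3 -3·z^2 -4·z.


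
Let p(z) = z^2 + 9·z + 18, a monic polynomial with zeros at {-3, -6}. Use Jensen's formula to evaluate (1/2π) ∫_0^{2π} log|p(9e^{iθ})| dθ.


Zeros: -6, -3; r = 9.
Inside |z| < r: -6, -3. Outside (|z| ≥ r): ∅.
p(0) = 18, so log|p(0)| = log(18) = 2.8904.
Apply Jensen: I(r) = log|p(0)| + Σ_k log(r/|z_k|), summed over zeros inside |z| < r.
  log(r/|z_k|) for z_k = -3: log(9/3) = 1.0986
  log(r/|z_k|) for z_k = -6: log(9/6) = 0.4055
Sum over inside zeros: 1.5041.
I(r) = log|p(0)| + (inside sum) = 2.8904 + 1.5041 = 4.3944.
Closed form (all zeros inside, monic): I(r) = n·log(r) = 2·log(9) = 4.3944. ✓

I(r) ≈ 4.3944.


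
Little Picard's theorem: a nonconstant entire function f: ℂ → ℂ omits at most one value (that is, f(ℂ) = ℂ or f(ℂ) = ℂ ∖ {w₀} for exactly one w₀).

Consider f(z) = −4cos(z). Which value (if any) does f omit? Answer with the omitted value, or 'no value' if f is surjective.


Little Picard bounds the complement of f(ℂ) to at most one point.
cos is entire and surjective onto ℂ: for every w ∈ ℂ, cos(ζ) = w has a solution ζ ∈ ℂ (e.g., via the complex inverse arccos). With ζ = z this gives z = ζ/(1). Then -4·cos(z) takes every value in -4·ℂ = ℂ, and adding 0 is a bijection of ℂ. So f is surjective and omits no value. (Note: only on the real line is cos bounded by [−1, 1].)

Omitted value: no value.


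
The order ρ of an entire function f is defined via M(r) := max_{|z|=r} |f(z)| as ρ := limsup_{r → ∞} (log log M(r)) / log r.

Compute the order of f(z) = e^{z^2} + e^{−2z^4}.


Each summand is entire of order 2 and 4 respectively (as in the single-exponential case). The order of a sum is at most the max of the orders, so ρ ≤ 4. For the lower bound: on |z|=r choose arg z so that -2z^4 is real positive; then |e^{-2z^4}| = e^{2r^4} while |e^{1z^2}| ≤ e^{1r^2} = o(e^{2r^4}). So |f| ≥ e^{2r^4}(1 − o(1)) and ρ ≥ 4. Hence ρ = max(2, 4) = 4.
Therefore ρ = 4.

Order ρ = 4.


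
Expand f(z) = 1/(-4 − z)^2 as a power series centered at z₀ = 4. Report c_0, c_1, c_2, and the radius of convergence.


Let w = z − z₀, so z = z₀ + w.
Then -4 − z = -4 − (z₀ + w) = (-4 − z₀) − w = -8 − w.
f(z) = 1/(-8 − w)^2 = (1/(-8)^2) · (1 − w/(-8))^{−2}.
By the binomial series (1−u)^{−2} = Σ_{n≥0} C(n+1, 1) u^n for |u|<1, with u = w/(-8):
  c_n = C(n+1, 1) / (-8)^(n+2).
  c_0 = 1/(-8)^2 = 1/64.
  c_1 = 2/(-8)^3 = -1/256.
  c_2 = 3/(-8)^4 = 3/4096.
The series is valid for |w/d| < 1, i.e. |z − z₀| < |d|.
Radius of convergence: R = |-4 − z₀| = |-8| = 8 (distance from z₀ to the singularity z = -4).

c_0 = 1/64, c_1 = -1/256, c_2 = 3/4096; R = 8.


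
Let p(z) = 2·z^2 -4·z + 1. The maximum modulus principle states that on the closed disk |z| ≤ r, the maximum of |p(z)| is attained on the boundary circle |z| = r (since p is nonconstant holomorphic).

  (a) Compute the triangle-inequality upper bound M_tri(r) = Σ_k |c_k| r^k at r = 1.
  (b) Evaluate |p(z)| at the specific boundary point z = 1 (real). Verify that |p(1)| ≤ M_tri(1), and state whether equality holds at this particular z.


Coefficients: c_0 = 1, c_1 = -4, c_2 = 2. Radius r = 1.
Part (a). Triangle bound: M_tri(r) = Σ_k |c_k| r^k
  = |1|·1^0 + |-4|·1^1 + |2|·1^2
  = 1 + 4 + 2 = 7.
This bounds M(r) := max_{|z|=r} |p(z)| from above; equality holds iff all terms c_k z^k can be made to align in phase at a single z on |z|=r.
Part (b). At z = 1 (real, on the circle |z| = r):
  p(1) = (1)·1^0 + (-4)·1^1 + (2)·1^2 = -1.
  |p(1)| = 1.
Check: |p(1)| = 1 ≤ 7 = M_tri(1). ✓ Equality does not hold at z = 1 (the coefficients have mixed signs, so the terms do not all align in phase there).

M_tri(1) = 7; |p(1)| = 1; equality at z=1: no.


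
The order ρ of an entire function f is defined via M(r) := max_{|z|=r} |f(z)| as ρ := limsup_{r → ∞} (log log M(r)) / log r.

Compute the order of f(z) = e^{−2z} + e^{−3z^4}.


Each summand is entire of order 1 and 4 respectively (as in the single-exponential case). The order of a sum is at most the max of the orders, so ρ ≤ 4. For the lower bound: on |z|=r choose arg z so that -3z^4 is real positive; then |e^{-3z^4}| = e^{3r^4} while |e^{-2z}| ≤ e^{2r^1} = o(e^{3r^4}). So |f| ≥ e^{3r^4}(1 − o(1)) and ρ ≥ 4. Hence ρ = max(1, 4) = 4.
Therefore ρ = 4.

Order ρ = 4.


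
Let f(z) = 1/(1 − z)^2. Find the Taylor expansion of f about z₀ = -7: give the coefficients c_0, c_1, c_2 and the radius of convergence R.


Let w = z − z₀, so z = z₀ + w.
Then 1 − z = 1 − (z₀ + w) = (1 − z₀) − w = 8 − w.
f(z) = 1/(8 − w)^2 = (1/(8)^2) · (1 − w/(8))^{−2}.
By the binomial series (1−u)^{−2} = Σ_{n≥0} C(n+1, 1) u^n for |u|<1, with u = w/(8):
  c_n = C(n+1, 1) / (8)^(n+2).
  c_0 = 1/(8)^2 = 1/64.
  c_1 = 2/(8)^3 = 1/256.
  c_2 = 3/(8)^4 = 3/4096.
The series is valid for |w/d| < 1, i.e. |z − z₀| < |d|.
Radius of convergence: R = |1 − z₀| = |8| = 8 (distance from z₀ to the singularity z = 1).

c_0 = 1/64, c_1 = 1/256, c_2 = 3/4096; R = 8.


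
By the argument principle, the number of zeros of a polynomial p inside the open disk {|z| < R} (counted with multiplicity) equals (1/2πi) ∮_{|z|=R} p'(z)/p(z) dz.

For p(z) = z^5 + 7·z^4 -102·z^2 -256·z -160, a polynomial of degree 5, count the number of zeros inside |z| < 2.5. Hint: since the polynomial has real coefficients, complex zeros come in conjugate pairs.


The zeros of p are: (-3 + 1i), (-3 - 1i), 4, -1, -4.
Their magnitudes are: 3.162, 3.162, 4, 1, 4.
Zeros with |z| < R = 2.5: -1.
Count = 1.
By the argument principle, (1/2πi) ∮_{|z|=R} p'(z)/p(z) dz equals exactly this count.

Number of zeros inside |z| < 2.5: 1.


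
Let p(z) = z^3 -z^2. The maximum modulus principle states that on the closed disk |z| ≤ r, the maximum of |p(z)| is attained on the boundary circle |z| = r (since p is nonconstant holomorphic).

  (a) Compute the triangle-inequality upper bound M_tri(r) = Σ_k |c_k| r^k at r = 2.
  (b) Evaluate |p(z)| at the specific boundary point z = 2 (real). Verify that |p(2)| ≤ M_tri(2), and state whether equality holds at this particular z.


Coefficients: c_0 = 0, c_1 = 0, c_2 = -1, c_3 = 1. Radius r = 2.
Part (a). Triangle bound: M_tri(r) = Σ_k |c_k| r^k
  = |0|·2^0 + |0|·2^1 + |-1|·2^2 + |1|·2^3
  = 0 + 0 + 4 + 8 = 12.
This bounds M(r) := max_{|z|=r} |p(z)| from above; equality holds iff all terms c_k z^k can be made to align in phase at a single z on |z|=r.
Part (b). At z = 2 (real, on the circle |z| = r):
  p(2) = (0)·2^0 + (0)·2^1 + (-1)·2^2 + (1)·2^3 = 4.
  |p(2)| = 4.
Check: |p(2)| = 4 ≤ 12 = M_tri(2). ✓ Equality does not hold at z = 2 (the coefficients have mixed signs, so the terms do not all align in phase there).

M_tri(2) = 12; |p(2)| = 4; equality at z=2: no.


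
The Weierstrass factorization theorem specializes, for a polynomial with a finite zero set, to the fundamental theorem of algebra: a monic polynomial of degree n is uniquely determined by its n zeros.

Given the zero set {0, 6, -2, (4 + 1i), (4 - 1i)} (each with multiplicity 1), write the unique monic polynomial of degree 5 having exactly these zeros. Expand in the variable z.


The polynomial is p(z) = ∏_{α ∈ S} (z − α), where S = {0, 6, -2, (4 + 1i), (4 - 1i)}.
Expanding the product yields: p(z) = z^5 -12·z^4 + 37·z^3 + 28·z^2 -204·z.
Note conjugate pairs combine to real quadratics: (z − (4+1i))(z − (4−1i)) = z² − 8z + 17.
The resulting polynomial has degree 5 and real coefficients as required.

p(z) = z^5 -12·z^4 + 37·z^3 + 28·z^2 -204·z.


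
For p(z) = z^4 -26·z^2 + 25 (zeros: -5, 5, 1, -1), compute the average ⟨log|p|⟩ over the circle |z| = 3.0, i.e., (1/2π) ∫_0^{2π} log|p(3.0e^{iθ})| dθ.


Zeros: -5, -1, 1, 5; r = 3.0.
Inside |z| < r: -1, 1. Outside (|z| ≥ r): -5, 5.
p(0) = 25, so log|p(0)| = log(25) = 3.2189.
Apply Jensen: I(r) = log|p(0)| + Σ_k log(r/|z_k|), summed over zeros inside |z| < r.
  log(r/|z_k|) for z_k = 1: log(3.0/1) = 1.0986
  log(r/|z_k|) for z_k = -1: log(3.0/1) = 1.0986
  Outside zeros (-5, 5) contribute nothing to the Jensen sum.
Sum over inside zeros: 2.1972.
I(r) = log|p(0)| + (inside sum) = 3.2189 + 2.1972 = 5.4161.
Note: since some zeros are outside |z| ≤ r, the simplified n·log(r) form does NOT apply — only the inside zeros contribute.

I(r) ≈ 5.4161.


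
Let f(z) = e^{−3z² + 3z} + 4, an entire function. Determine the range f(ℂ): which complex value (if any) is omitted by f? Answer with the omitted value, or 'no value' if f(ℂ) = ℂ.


Little Picard bounds the complement of f(ℂ) to at most one point.
The exponent g(z) = −3z² + 3z is a nonconstant polynomial, hence surjective onto ℂ. So e^{g(z)} takes every value in {e^w : w ∈ ℂ} = ℂ ∖ {0}. Adding 4 shifts the range to ℂ ∖ {4}. f omits exactly 4.

Omitted value: 4.


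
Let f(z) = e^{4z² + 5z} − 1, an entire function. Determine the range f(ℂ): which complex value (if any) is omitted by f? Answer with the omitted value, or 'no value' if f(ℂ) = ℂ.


Little Picard bounds the complement of f(ℂ) to at most one point.
The exponent g(z) = 4z² + 5z is a nonconstant polynomial, hence surjective onto ℂ. So e^{g(z)} takes every value in {e^w : w ∈ ℂ} = ℂ ∖ {0}. Adding -1 shifts the range to ℂ ∖ {-1}. f omits exactly -1.

Omitted value: -1.


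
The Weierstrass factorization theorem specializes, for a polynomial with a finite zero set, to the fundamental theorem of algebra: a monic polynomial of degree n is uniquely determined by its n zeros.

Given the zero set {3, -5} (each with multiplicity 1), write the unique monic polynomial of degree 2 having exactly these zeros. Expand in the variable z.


The polynomial is p(z) = ∏_{α ∈ S} (z − α), where S = {3, -5}.
Expanding the product yields: p(z) = z^2 + 2·z -15.
The resulting polynomial has degree 2 and real coefficients as required.

p(z) = z^2 + 2·z -15.


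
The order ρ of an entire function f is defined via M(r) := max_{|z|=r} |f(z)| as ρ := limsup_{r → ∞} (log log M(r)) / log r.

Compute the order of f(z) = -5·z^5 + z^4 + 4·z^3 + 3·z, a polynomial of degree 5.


|f(z)| ≤ Σ|c_k|·r^k = O(r^5) as r → ∞. Polynomial growth is O(e^{r^ε}) for every ε > 0 (since r^5/e^{r^ε} → 0), so ρ ≤ ε for all ε > 0, i.e. ρ = 0. Every nonconstant polynomial has order 0.
Therefore ρ = 0.

Order ρ = 0.


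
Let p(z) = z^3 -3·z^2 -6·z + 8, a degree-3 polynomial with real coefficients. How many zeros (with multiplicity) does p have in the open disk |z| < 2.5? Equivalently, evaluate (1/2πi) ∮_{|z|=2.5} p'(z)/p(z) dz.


The zeros of p are: 4, 1, -2.
Their magnitudes are: 4, 1, 2.
Zeros with |z| < R = 2.5: 1, -2.
Count = 2.
By the argument principle, (1/2πi) ∮_{|z|=R} p'(z)/p(z) dz equals exactly this count.

Number of zeros inside |z| < 2.5: 2.


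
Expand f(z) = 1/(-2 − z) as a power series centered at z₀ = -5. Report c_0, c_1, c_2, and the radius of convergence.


Let w = z − z₀, so z = z₀ + w.
Then -2 − z = -2 − (z₀ + w) = (-2 − z₀) − w = 3 − w.
f(z) = 1/(3 − w) = (1/(3)) · 1/(1 − w/(3)) = Σ_{n≥0} w^n / (3)^(n+1).
So c_n = 1/(3)^(n+1):
  c_0 = 1/(3)^1 = 1/3.
  c_1 = 1/(3)^2 = 1/9.
  c_2 = 1/(3)^3 = 1/27.
The series is valid for |w/d| < 1, i.e. |z − z₀| < |d|.
Radius of convergence: R = |-2 − z₀| = |3| = 3 (distance from z₀ to the singularity z = -2).

c_0 = 1/3, c_1 = 1/9, c_2 = 1/27; R = 3.


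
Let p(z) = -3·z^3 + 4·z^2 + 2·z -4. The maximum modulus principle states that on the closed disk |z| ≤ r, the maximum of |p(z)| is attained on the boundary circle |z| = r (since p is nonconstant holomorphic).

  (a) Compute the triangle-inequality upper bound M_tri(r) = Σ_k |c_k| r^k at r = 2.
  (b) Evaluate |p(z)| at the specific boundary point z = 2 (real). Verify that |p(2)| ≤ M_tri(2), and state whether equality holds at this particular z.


Coefficients: c_0 = -4, c_1 = 2, c_2 = 4, c_3 = -3. Radius r = 2.
Part (a). Triangle bound: M_tri(r) = Σ_k |c_k| r^k
  = |-4|·2^0 + |2|·2^1 + |4|·2^2 + |-3|·2^3
  = 4 + 4 + 16 + 24 = 48.
This bounds M(r) := max_{|z|=r} |p(z)| from above; equality holds iff all terms c_k z^k can be made to align in phase at a single z on |z|=r.
Part (b). At z = 2 (real, on the circle |z| = r):
  p(2) = (-4)·2^0 + (2)·2^1 + (4)·2^2 + (-3)·2^3 = -8.
  |p(2)| = 8.
Check: |p(2)| = 8 ≤ 48 = M_tri(2). ✓ Equality does not hold at z = 2 (the coefficients have mixed signs, so the terms do not all align in phase there).

M_tri(2) = 48; |p(2)| = 8; equality at z=2: no.


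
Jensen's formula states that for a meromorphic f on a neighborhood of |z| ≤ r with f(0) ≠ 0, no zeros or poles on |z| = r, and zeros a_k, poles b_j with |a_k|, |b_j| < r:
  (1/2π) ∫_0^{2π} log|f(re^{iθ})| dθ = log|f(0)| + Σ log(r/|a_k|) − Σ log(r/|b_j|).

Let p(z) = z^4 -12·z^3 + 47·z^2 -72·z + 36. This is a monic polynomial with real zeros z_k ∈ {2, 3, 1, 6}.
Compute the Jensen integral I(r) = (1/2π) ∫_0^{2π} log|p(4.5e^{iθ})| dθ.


Zeros: 1, 2, 3, 6; r = 4.5.
Inside |z| < r: 1, 2, 3. Outside (|z| ≥ r): 6.
p(0) = 36, so log|p(0)| = log(36) = 3.5835.
Apply Jensen: I(r) = log|p(0)| + Σ_k log(r/|z_k|), summed over zeros inside |z| < r.
  log(r/|z_k|) for z_k = 2: log(4.5/2) = 0.8109
  log(r/|z_k|) for z_k = 3: log(4.5/3) = 0.4055
  log(r/|z_k|) for z_k = 1: log(4.5/1) = 1.5041
  Outside zeros (6) contribute nothing to the Jensen sum.
Sum over inside zeros: 2.7205.
I(r) = log|p(0)| + (inside sum) = 3.5835 + 2.7205 = 6.3040.
Note: since some zeros are outside |z| ≤ r, the simplified n·log(r) form does NOT apply — only the inside zeros contribute.

I(r) ≈ 6.3040.


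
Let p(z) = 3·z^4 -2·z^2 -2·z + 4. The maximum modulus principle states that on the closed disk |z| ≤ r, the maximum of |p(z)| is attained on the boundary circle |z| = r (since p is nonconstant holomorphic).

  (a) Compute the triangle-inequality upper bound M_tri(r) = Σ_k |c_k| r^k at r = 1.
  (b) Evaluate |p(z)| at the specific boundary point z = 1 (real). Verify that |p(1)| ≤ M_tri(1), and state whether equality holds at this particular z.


Coefficients: c_0 = 4, c_1 = -2, c_2 = -2, c_3 = 0, c_4 = 3. Radius r = 1.
Part (a). Triangle bound: M_tri(r) = Σ_k |c_k| r^k
  = |4|·1^0 + |-2|·1^1 + |-2|·1^2 + |0|·1^3 + |3|·1^4
  = 4 + 2 + 2 + 0 + 3 = 11.
This bounds M(r) := max_{|z|=r} |p(z)| from above; equality holds iff all terms c_k z^k can be made to align in phase at a single z on |z|=r.
Part (b). At z = 1 (real, on the circle |z| = r):
  p(1) = (4)·1^0 + (-2)·1^1 + (-2)·1^2 + (0)·1^3 + (3)·1^4 = 3.
  |p(1)| = 3.
Check: |p(1)| = 3 ≤ 11 = M_tri(1). ✓ Equality does not hold at z = 1 (the coefficients have mixed signs, so the terms do not all align in phase there).

M_tri(1) = 11; |p(1)| = 3; equality at z=1: no.


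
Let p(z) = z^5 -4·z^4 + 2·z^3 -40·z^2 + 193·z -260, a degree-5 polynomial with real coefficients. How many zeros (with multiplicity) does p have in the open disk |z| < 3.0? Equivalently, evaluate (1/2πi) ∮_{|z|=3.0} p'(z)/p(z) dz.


The zeros of p are: (-2 + 3i), (-2 - 3i), 4, (2 + 1i), (2 - 1i).
Their magnitudes are: 3.606, 3.606, 4, 2.236, 2.236.
Zeros with |z| < R = 3.0: (2 + 1i), (2 - 1i).
Count = 2.
By the argument principle, (1/2πi) ∮_{|z|=R} p'(z)/p(z) dz equals exactly this count.

Number of zeros inside |z| < 3.0: 2.


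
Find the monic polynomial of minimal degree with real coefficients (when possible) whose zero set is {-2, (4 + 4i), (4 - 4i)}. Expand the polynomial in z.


The polynomial is p(z) = ∏_{α ∈ S} (z − α), where S = {-2, (4 + 4i), (4 - 4i)}.
Expanding the product yields: p(z) = z^3 -6·z^2 + 16·z + 64.
Note conjugate pairs combine to real quadratics: (z − (4+4i))(z − (4−4i)) = z² − 8z + 32.
The resulting polynomial has degree 3 and real coefficients as required.

p(z) = z^3 -6·z^2 + 16·z + 64.


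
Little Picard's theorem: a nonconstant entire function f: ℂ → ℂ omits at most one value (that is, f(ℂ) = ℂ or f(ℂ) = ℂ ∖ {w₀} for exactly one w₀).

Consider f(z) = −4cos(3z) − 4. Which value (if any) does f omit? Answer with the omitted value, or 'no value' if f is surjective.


Little Picard bounds the complement of f(ℂ) to at most one point.
cos is entire and surjective onto ℂ: for every w ∈ ℂ, cos(ζ) = w has a solution ζ ∈ ℂ (e.g., via the complex inverse arccos). With ζ = 3z this gives z = ζ/(3). Then -4·cos(3z) takes every value in -4·ℂ = ℂ, and adding -4 is a bijection of ℂ. So f is surjective and omits no value. (Note: only on the real line is cos bounded by [−1, 1].)

Omitted value: no value.


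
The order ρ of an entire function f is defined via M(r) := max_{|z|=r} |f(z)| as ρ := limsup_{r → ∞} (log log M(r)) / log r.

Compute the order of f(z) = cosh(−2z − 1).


cosh(w) is a linear combination of e^{iw} and e^{−iw} (or e^w, e^{−w} in the hyperbolic case), so |cosh(w)| ≤ e^{|w|}. With w = −2z − 1, |w| ≤ 2|z| + 1 = 2r + 1 on |z| = r, giving M(r) ≤ e^{2r + 1}, so ρ ≤ 1. On a suitable ray (z = it for sin/cos; z = t for sinh/cosh, t real → ∞), |cosh(−2z − 1)| grows like e^{2|t|}/2, so ρ ≥ 1. Hence ρ = 1.
Therefore ρ = 1.

Order ρ = 1.


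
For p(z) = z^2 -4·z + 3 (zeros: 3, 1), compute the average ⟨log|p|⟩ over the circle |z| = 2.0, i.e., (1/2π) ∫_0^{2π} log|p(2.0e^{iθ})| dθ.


Zeros: 1, 3; r = 2.0.
Inside |z| < r: 1. Outside (|z| ≥ r): 3.
p(0) = 3, so log|p(0)| = log(3) = 1.0986.
Apply Jensen: I(r) = log|p(0)| + Σ_k log(r/|z_k|), summed over zeros inside |z| < r.
  log(r/|z_k|) for z_k = 1: log(2.0/1) = 0.6931
  Outside zeros (3) contribute nothing to the Jensen sum.
Sum over inside zeros: 0.6931.
I(r) = log|p(0)| + (inside sum) = 1.0986 + 0.6931 = 1.7918.
Note: since some zeros are outside |z| ≤ r, the simplified n·log(r) form does NOT apply — only the inside zeros contribute.

I(r) ≈ 1.7918.


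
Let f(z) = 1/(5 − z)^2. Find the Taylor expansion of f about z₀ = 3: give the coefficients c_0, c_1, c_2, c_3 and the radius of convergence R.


Let w = z − z₀, so z = z₀ + w.
Then 5 − z = 5 − (z₀ + w) = (5 − z₀) − w = 2 − w.
f(z) = 1/(2 − w)^2 = (1/(2)^2) · (1 − w/(2))^{−2}.
By the binomial series (1−u)^{−2} = Σ_{n≥0} C(n+1, 1) u^n for |u|<1, with u = w/(2):
  c_n = C(n+1, 1) / (2)^(n+2).
  c_0 = 1/(2)^2 = 1/4.
  c_1 = 2/(2)^3 = 1/4.
  c_2 = 3/(2)^4 = 3/16.
  c_3 = 4/(2)^5 = 1/8.
The series is valid for |w/d| < 1, i.e. |z − z₀| < |d|.
Radius of convergence: R = |5 − z₀| = |2| = 2 (distance from z₀ to the singularity z = 5).

c_0 = 1/4, c_1 = 1/4, c_2 = 3/16, c_3 = 1/8; R = 2.


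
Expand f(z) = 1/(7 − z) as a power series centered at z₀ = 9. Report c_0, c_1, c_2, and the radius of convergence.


Let w = z − z₀, so z = z₀ + w.
Then 7 − z = 7 − (z₀ + w) = (7 − z₀) − w = -2 − w.
f(z) = 1/(-2 − w) = (1/(-2)) · 1/(1 − w/(-2)) = Σ_{n≥0} w^n / (-2)^(n+1).
So c_n = 1/(-2)^(n+1):
  c_0 = 1/(-2)^1 = -1/2.
  c_1 = 1/(-2)^2 = 1/4.
  c_2 = 1/(-2)^3 = -1/8.
The series is valid for |w/d| < 1, i.e. |z − z₀| < |d|.
Radius of convergence: R = |7 − z₀| = |-2| = 2 (distance from z₀ to the singularity z = 7).

c_0 = -1/2, c_1 = 1/4, c_2 = -1/8; R = 2.


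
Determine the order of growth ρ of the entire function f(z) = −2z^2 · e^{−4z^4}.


M(r) = max_{|z|=r} |-2|·|z|^2·|e^{−4z^4}| = 2·r^2 · e^{4r^4} (the factors attain their maxima compatibly on |z|=r). Then log M(r) = log 2 + 2·log r + 4r^4, dominated by the last term, so log log M(r) ~ 4·log r. The polynomial factor -2z^2 contributes only a log r term and does not affect the order. ρ = 4.
Therefore ρ = 4.

Order ρ = 4.


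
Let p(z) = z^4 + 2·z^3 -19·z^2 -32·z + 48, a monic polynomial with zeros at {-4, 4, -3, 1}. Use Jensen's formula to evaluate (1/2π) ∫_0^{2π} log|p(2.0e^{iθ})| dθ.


Zeros: -4, -3, 1, 4; r = 2.0.
Inside |z| < r: 1. Outside (|z| ≥ r): -4, -3, 4.
p(0) = 48, so log|p(0)| = log(48) = 3.8712.
Apply Jensen: I(r) = log|p(0)| + Σ_k log(r/|z_k|), summed over zeros inside |z| < r.
  log(r/|z_k|) for z_k = 1: log(2.0/1) = 0.6931
  Outside zeros (-4, -3, 4) contribute nothing to the Jensen sum.
Sum over inside zeros: 0.6931.
I(r) = log|p(0)| + (inside sum) = 3.8712 + 0.6931 = 4.5643.
Note: since some zeros are outside |z| ≤ r, the simplified n·log(r) form does NOT apply — only the inside zeros contribute.

I(r) ≈ 4.5643.


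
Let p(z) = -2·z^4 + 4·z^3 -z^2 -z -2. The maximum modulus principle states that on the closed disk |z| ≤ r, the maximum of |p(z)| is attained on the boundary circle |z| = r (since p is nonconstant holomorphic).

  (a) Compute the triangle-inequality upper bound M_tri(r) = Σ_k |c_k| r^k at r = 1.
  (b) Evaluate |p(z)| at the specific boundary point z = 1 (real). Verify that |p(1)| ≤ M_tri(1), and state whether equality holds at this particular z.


Coefficients: c_0 = -2, c_1 = -1, c_2 = -1, c_3 = 4, c_4 = -2. Radius r = 1.
Part (a). Triangle bound: M_tri(r) = Σ_k |c_k| r^k
  = |-2|·1^0 + |-1|·1^1 + |-1|·1^2 + |4|·1^3 + |-2|·1^4
  = 2 + 1 + 1 + 4 + 2 = 10.
This bounds M(r) := max_{|z|=r} |p(z)| from above; equality holds iff all terms c_k z^k can be made to align in phase at a single z on |z|=r.
Part (b). At z = 1 (real, on the circle |z| = r):
  p(1) = (-2)·1^0 + (-1)·1^1 + (-1)·1^2 + (4)·1^3 + (-2)·1^4 = -2.
  |p(1)| = 2.
Check: |p(1)| = 2 ≤ 10 = M_tri(1). ✓ Equality does not hold at z = 1 (the coefficients have mixed signs, so the terms do not all align in phase there).

M_tri(1) = 10; |p(1)| = 2; equality at z=1: no.


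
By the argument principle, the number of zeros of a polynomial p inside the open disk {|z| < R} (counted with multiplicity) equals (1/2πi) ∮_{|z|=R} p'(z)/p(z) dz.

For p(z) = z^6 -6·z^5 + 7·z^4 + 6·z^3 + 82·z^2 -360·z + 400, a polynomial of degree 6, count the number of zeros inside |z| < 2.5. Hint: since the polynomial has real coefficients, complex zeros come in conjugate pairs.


The zeros of p are: (3 + 1i), (3 - 1i), (-2 + 2i), (-2 - 2i), (2 + 1i), (2 - 1i).
Their magnitudes are: 3.162, 3.162, 2.828, 2.828, 2.236, 2.236.
Zeros with |z| < R = 2.5: (2 + 1i), (2 - 1i).
Count = 2.
By the argument principle, (1/2πi) ∮_{|z|=R} p'(z)/p(z) dz equals exactly this count.

Number of zeros inside |z| < 2.5: 2.


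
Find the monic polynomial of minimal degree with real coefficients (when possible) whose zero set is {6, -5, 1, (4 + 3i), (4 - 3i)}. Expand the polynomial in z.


The polynomial is p(z) = ∏_{α ∈ S} (z − α), where S = {6, -5, 1, (4 + 3i), (4 - 3i)}.
Expanding the product yields: p(z) = z^5 -10·z^4 + 12·z^3 + 212·z^2 -965·z + 750.
Note conjugate pairs combine to real quadratics: (z − (4+3i))(z − (4−3i)) = z² − 8z + 25.
The resulting polynomial has degree 5 and real coefficients as required.

p(z) = z^5 -10·z^4 + 12·z^3 + 212·z^2 -965·z + 750.


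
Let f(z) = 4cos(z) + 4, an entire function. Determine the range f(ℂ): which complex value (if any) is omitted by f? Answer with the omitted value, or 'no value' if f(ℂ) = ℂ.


Little Picard bounds the complement of f(ℂ) to at most one point.
cos is entire and surjective onto ℂ: for every w ∈ ℂ, cos(ζ) = w has a solution ζ ∈ ℂ (e.g., via the complex inverse arccos). With ζ = z this gives z = ζ/(1). Then 4·cos(z) takes every value in 4·ℂ = ℂ, and adding 4 is a bijection of ℂ. So f is surjective and omits no value. (Note: only on the real line is cos bounded by [−1, 1].)

Omitted value: no value.


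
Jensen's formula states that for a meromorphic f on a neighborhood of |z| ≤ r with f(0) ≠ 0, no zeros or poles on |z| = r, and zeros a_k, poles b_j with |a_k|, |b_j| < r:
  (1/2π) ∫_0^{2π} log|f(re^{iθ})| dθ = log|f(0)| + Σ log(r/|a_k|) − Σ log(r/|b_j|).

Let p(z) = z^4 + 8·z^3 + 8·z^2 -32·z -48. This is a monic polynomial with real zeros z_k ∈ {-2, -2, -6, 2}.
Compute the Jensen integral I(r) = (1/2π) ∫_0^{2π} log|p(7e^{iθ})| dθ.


Zeros: -6, -2, -2, 2; r = 7.
Inside |z| < r: -6, -2, -2, 2. Outside (|z| ≥ r): ∅.
p(0) = -48, so log|p(0)| = log(48) = 3.8712.
Apply Jensen: I(r) = log|p(0)| + Σ_k log(r/|z_k|), summed over zeros inside |z| < r.
  log(r/|z_k|) for z_k = -2: log(7/2) = 1.2528
  log(r/|z_k|) for z_k = -2: log(7/2) = 1.2528
  log(r/|z_k|) for z_k = -6: log(7/6) = 0.1542
  log(r/|z_k|) for z_k = 2: log(7/2) = 1.2528
Sum over inside zeros: 3.9124.
I(r) = log|p(0)| + (inside sum) = 3.8712 + 3.9124 = 7.7836.
Closed form (all zeros inside, monic): I(r) = n·log(r) = 4·log(7) = 7.7836. ✓

I(r) ≈ 7.7836.


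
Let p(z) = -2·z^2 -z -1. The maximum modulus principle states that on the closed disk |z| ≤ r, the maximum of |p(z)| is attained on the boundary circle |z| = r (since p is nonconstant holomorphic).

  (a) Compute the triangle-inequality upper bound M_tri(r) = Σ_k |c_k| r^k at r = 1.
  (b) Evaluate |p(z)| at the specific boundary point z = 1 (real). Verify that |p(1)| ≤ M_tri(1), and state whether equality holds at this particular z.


Coefficients: c_0 = -1, c_1 = -1, c_2 = -2. Radius r = 1.
Part (a). Triangle bound: M_tri(r) = Σ_k |c_k| r^k
  = |-1|·1^0 + |-1|·1^1 + |-2|·1^2
  = 1 + 1 + 2 = 4.
This bounds M(r) := max_{|z|=r} |p(z)| from above; equality holds iff all terms c_k z^k can be made to align in phase at a single z on |z|=r.
Part (b). At z = 1 (real, on the circle |z| = r):
  p(1) = (-1)·1^0 + (-1)·1^1 + (-2)·1^2 = -4.
  |p(1)| = 4.
Since all nonzero coefficients share the same sign, |p(1)| = 4 = M_tri(1); the triangle bound is attained at z = 1, so in fact M(r) = 4.

M_tri(1) = 4; |p(1)| = 4; equality at z=1: yes.


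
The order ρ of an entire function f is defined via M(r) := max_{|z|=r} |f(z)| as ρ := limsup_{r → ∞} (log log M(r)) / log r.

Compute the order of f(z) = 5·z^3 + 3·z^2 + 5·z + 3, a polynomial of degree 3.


|f(z)| ≤ Σ|c_k|·r^k = O(r^3) as r → ∞. Polynomial growth is O(e^{r^ε}) for every ε > 0 (since r^3/e^{r^ε} → 0), so ρ ≤ ε for all ε > 0, i.e. ρ = 0. Every nonconstant polynomial has order 0.
Therefore ρ = 0.

Order ρ = 0.


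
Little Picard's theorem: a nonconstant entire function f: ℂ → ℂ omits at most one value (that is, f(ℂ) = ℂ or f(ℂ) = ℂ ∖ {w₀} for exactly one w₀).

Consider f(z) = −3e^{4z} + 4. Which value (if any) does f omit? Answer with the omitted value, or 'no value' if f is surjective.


Little Picard bounds the complement of f(ℂ) to at most one point.
e^{4z} is never zero on ℂ, so -3·e^{4z} takes every value in ℂ ∖ {0}. Adding 4 shifts the range to ℂ ∖ {4}. Thus f omits exactly the value 4.

Omitted value: 4.


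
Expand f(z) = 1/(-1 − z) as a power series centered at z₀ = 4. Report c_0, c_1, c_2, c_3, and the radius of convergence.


Let w = z − z₀, so z = z₀ + w.
Then -1 − z = -1 − (z₀ + w) = (-1 − z₀) − w = -5 − w.
f(z) = 1/(-5 − w) = (1/(-5)) · 1/(1 − w/(-5)) = Σ_{n≥0} w^n / (-5)^(n+1).
So c_n = 1/(-5)^(n+1):
  c_0 = 1/(-5)^1 = -1/5.
  c_1 = 1/(-5)^2 = 1/25.
  c_2 = 1/(-5)^3 = -1/125.
  c_3 = 1/(-5)^4 = 1/625.
The series is valid for |w/d| < 1, i.e. |z − z₀| < |d|.
Radius of convergence: R = |-1 − z₀| = |-5| = 5 (distance from z₀ to the singularity z = -1).

c_0 = -1/5, c_1 = 1/25, c_2 = -1/125, c_3 = 1/625; R = 5.


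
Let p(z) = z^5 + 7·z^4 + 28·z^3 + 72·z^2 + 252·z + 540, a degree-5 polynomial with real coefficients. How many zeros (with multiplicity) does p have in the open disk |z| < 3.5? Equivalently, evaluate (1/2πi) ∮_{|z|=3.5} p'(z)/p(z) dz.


The zeros of p are: -3, (1 + 3i), (1 - 3i), (-3 + 3i), (-3 - 3i).
Their magnitudes are: 3, 3.162, 3.162, 4.243, 4.243.
Zeros with |z| < R = 3.5: -3, (1 + 3i), (1 - 3i).
Count = 3.
By the argument principle, (1/2πi) ∮_{|z|=R} p'(z)/p(z) dz equals exactly this count.

Number of zeros inside |z| < 3.5: 3.


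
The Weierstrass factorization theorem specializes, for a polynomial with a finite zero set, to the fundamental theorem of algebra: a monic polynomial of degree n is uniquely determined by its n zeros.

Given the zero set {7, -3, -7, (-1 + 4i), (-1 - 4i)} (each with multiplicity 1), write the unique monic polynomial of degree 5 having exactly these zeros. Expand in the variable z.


The polynomial is p(z) = ∏_{α ∈ S} (z − α), where S = {7, -3, -7, (-1 + 4i), (-1 - 4i)}.
Expanding the product yields: p(z) = z^5 + 5·z^4 -26·z^3 -194·z^2 -1127·z -2499.
Note conjugate pairs combine to real quadratics: (z − (-1+4i))(z − (-1−4i)) = z² + 2z + 17.
The resulting polynomial has degree 5 and real coefficients as required.

p(z) = z^5 + 5·z^4 -26·z^3 -194·z^2 -1127·z -2499.


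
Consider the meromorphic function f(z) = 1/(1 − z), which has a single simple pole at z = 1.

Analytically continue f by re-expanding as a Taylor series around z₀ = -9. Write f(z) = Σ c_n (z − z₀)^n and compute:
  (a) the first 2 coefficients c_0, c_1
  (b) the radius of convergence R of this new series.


Let w = z − z₀, so z = z₀ + w.
Then 1 − z = 1 − (z₀ + w) = (1 − z₀) − w = 10 − w.
f(z) = 1/(10 − w) = (1/(10)) · 1/(1 − w/(10)) = Σ_{n≥0} w^n / (10)^(n+1).
So c_n = 1/(10)^(n+1):
  c_0 = 1/(10)^1 = 1/10.
  c_1 = 1/(10)^2 = 1/100.
The series is valid for |w/d| < 1, i.e. |z − z₀| < |d|.
Radius of convergence: R = |1 − z₀| = |10| = 10 (distance from z₀ to the singularity z = 1).

c_0 = 1/10, c_1 = 1/100; R = 10.


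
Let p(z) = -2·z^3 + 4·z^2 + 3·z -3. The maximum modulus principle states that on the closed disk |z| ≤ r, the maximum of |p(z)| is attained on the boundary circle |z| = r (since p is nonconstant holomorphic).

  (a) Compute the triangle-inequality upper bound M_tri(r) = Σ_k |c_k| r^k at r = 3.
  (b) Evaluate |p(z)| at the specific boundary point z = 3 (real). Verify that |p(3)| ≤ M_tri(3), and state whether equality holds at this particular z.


Coefficients: c_0 = -3, c_1 = 3, c_2 = 4, c_3 = -2. Radius r = 3.
Part (a). Triangle bound: M_tri(r) = Σ_k |c_k| r^k
  = |-3|·3^0 + |3|·3^1 + |4|·3^2 + |-2|·3^3
  = 3 + 9 + 36 + 54 = 102.
This bounds M(r) := max_{|z|=r} |p(z)| from above; equality holds iff all terms c_k z^k can be made to align in phase at a single z on |z|=r.
Part (b). At z = 3 (real, on the circle |z| = r):
  p(3) = (-3)·3^0 + (3)·3^1 + (4)·3^2 + (-2)·3^3 = -12.
  |p(3)| = 12.
Check: |p(3)| = 12 ≤ 102 = M_tri(3). ✓ Equality does not hold at z = 3 (the coefficients have mixed signs, so the terms do not all align in phase there).

M_tri(3) = 102; |p(3)| = 12; equality at z=3: no.


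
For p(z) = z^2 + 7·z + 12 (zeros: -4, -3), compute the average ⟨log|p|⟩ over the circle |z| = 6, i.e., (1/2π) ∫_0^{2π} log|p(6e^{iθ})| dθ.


Zeros: -4, -3; r = 6.
Inside |z| < r: -4, -3. Outside (|z| ≥ r): ∅.
p(0) = 12, so log|p(0)| = log(12) = 2.4849.
Apply Jensen: I(r) = log|p(0)| + Σ_k log(r/|z_k|), summed over zeros inside |z| < r.
  log(r/|z_k|) for z_k = -4: log(6/4) = 0.4055
  log(r/|z_k|) for z_k = -3: log(6/3) = 0.6931
Sum over inside zeros: 1.0986.
I(r) = log|p(0)| + (inside sum) = 2.4849 + 1.0986 = 3.5835.
Closed form (all zeros inside, monic): I(r) = n·log(r) = 2·log(6) = 3.5835. ✓

I(r) ≈ 3.5835.


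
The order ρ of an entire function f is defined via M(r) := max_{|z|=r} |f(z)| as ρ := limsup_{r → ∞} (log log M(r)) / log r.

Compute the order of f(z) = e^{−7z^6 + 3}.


|e^{−7z^6 + 3}| = e^{Re(-7·z^6) + 3} ≤ e^{7|z|^6 + 3} = e^{7r^6 + 3} on |z| = r, so ρ ≤ 6. Choosing z on |z|=r so that -7·z^6 is real positive (always possible by picking arg z appropriately) gives |f(z)| = e^{7r^6 + 3}, matching the bound. The additive constant 3 does not affect log log M(r) ~ 6·log r. Hence ρ = 6.
Therefore ρ = 6.

Order ρ = 6.


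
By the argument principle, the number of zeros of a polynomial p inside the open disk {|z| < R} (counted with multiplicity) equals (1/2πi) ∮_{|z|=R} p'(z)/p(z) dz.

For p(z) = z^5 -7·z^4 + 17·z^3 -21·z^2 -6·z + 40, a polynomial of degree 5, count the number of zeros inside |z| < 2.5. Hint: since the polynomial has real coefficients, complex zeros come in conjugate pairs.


The zeros of p are: -1, 2, (1 + 2i), (1 - 2i), 4.
Their magnitudes are: 1, 2, 2.236, 2.236, 4.
Zeros with |z| < R = 2.5: -1, 2, (1 + 2i), (1 - 2i).
Count = 4.
By the argument principle, (1/2πi) ∮_{|z|=R} p'(z)/p(z) dz equals exactly this count.

Number of zeros inside |z| < 2.5: 4.


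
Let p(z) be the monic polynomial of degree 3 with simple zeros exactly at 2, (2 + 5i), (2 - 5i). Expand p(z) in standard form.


The polynomial is p(z) = ∏_{α ∈ S} (z − α), where S = {2, (2 + 5i), (2 - 5i)}.
Expanding the product yields: p(z) = z^3 -6·z^2 + 37·z -58.
Note conjugate pairs combine to real quadratics: (z − (2+5i))(z − (2−5i)) = z² − 4z + 29.
The resulting polynomial has degree 3 and real coefficients as required.

p(z) = z^3 -6·z^2 + 37·z -58.


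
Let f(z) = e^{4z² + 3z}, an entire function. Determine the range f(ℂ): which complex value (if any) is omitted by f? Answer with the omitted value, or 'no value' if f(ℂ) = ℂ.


Little Picard bounds the complement of f(ℂ) to at most one point.
The exponent g(z) = 4z² + 3z is a nonconstant polynomial, hence surjective onto ℂ. So e^{g(z)} takes every value in {e^w : w ∈ ℂ} = ℂ ∖ {0}. Adding 0 shifts the range to ℂ ∖ {0}. f omits exactly 0.

Omitted value: 0.


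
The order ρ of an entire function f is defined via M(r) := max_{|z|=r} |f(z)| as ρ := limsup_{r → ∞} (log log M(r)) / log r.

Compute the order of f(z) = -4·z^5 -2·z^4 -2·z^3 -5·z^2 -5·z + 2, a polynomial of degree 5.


|f(z)| ≤ Σ|c_k|·r^k = O(r^5) as r → ∞. Polynomial growth is O(e^{r^ε}) for every ε > 0 (since r^5/e^{r^ε} → 0), so ρ ≤ ε for all ε > 0, i.e. ρ = 0. Every nonconstant polynomial has order 0.
Therefore ρ = 0.

Order ρ = 0.


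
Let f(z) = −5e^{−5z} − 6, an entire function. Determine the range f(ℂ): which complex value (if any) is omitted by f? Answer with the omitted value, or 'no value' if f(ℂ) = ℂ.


Little Picard bounds the complement of f(ℂ) to at most one point.
e^{−5z} is never zero on ℂ, so -5·e^{−5z} takes every value in ℂ ∖ {0}. Adding -6 shifts the range to ℂ ∖ {-6}. Thus f omits exactly the value -6.

Omitted value: -6.


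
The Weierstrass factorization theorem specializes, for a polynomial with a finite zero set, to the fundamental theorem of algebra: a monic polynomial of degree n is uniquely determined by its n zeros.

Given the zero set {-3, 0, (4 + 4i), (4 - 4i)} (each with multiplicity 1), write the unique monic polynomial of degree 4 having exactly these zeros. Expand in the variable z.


The polynomial is p(z) = ∏_{α ∈ S} (z − α), where S = {-3, 0, (4 + 4i), (4 - 4i)}.
Expanding the product yields: p(z) = z^4 -5·z^3 + 8·z^2 + 96·z.
Note conjugate pairs combine to real quadratics: (z − (4+4i))(z − (4−4i)) = z² − 8z + 32.
The resulting polynomial has degree 4 and real coefficients as required.

p(z) = z^4 -5·z^3 + 8·z^2 + 96·z.


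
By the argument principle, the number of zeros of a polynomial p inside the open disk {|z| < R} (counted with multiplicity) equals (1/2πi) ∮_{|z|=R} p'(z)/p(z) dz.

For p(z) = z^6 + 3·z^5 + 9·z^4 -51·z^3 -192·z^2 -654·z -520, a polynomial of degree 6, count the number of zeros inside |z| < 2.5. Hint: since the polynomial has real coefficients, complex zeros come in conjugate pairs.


The zeros of p are: -1, (-1 + 3i), (-1 - 3i), (-2 + 3i), (-2 - 3i), 4.
Their magnitudes are: 1, 3.162, 3.162, 3.606, 3.606, 4.
Zeros with |z| < R = 2.5: -1.
Count = 1.
By the argument principle, (1/2πi) ∮_{|z|=R} p'(z)/p(z) dz equals exactly this count.

Number of zeros inside |z| < 2.5: 1.


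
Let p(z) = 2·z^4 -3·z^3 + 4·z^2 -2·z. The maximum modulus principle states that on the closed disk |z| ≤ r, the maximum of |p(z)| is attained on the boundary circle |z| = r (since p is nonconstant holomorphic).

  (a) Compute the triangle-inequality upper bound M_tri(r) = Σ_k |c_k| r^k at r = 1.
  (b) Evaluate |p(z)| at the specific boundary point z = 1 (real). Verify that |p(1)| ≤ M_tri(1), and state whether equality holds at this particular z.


Coefficients: c_0 = 0, c_1 = -2, c_2 = 4, c_3 = -3, c_4 = 2. Radius r = 1.
Part (a). Triangle bound: M_tri(r) = Σ_k |c_k| r^k
  = |0|·1^0 + |-2|·1^1 + |4|·1^2 + |-3|·1^3 + |2|·1^4
  = 0 + 2 + 4 + 3 + 2 = 11.
This bounds M(r) := max_{|z|=r} |p(z)| from above; equality holds iff all terms c_k z^k can be made to align in phase at a single z on |z|=r.
Part (b). At z = 1 (real, on the circle |z| = r):
  p(1) = (0)·1^0 + (-2)·1^1 + (4)·1^2 + (-3)·1^3 + (2)·1^4 = 1.
  |p(1)| = 1.
Check: |p(1)| = 1 ≤ 11 = M_tri(1). ✓ Equality does not hold at z = 1 (the coefficients have mixed signs, so the terms do not all align in phase there).

M_tri(1) = 11; |p(1)| = 1; equality at z=1: no.


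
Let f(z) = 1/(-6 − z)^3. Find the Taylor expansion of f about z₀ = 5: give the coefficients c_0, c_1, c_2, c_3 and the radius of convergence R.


Let w = z − z₀, so z = z₀ + w.
Then -6 − z = -6 − (z₀ + w) = (-6 − z₀) − w = -11 − w.
f(z) = 1/(-11 − w)^3 = (1/(-11)^3) · (1 − w/(-11))^{−3}.
By the binomial series (1−u)^{−3} = Σ_{n≥0} C(n+2, 2) u^n for |u|<1, with u = w/(-11):
  c_n = C(n+2, 2) / (-11)^(n+3).
  c_0 = 1/(-11)^3 = -1/1331.
  c_1 = 3/(-11)^4 = 3/14641.
  c_2 = 6/(-11)^5 = -6/161051.
  c_3 = 10/(-11)^6 = 10/1771561.
The series is valid for |w/d| < 1, i.e. |z − z₀| < |d|.
Radius of convergence: R = |-6 − z₀| = |-11| = 11 (distance from z₀ to the singularity z = -6).

c_0 = -1/1331, c_1 = 3/14641, c_2 = -6/161051, c_3 = 10/1771561; R = 11.


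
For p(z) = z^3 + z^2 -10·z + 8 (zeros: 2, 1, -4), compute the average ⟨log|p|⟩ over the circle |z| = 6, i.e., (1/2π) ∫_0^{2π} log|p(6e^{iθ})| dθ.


Zeros: -4, 1, 2; r = 6.
Inside |z| < r: -4, 1, 2. Outside (|z| ≥ r): ∅.
p(0) = 8, so log|p(0)| = log(8) = 2.0794.
Apply Jensen: I(r) = log|p(0)| + Σ_k log(r/|z_k|), summed over zeros inside |z| < r.
  log(r/|z_k|) for z_k = 2: log(6/2) = 1.0986
  log(r/|z_k|) for z_k = 1: log(6/1) = 1.7918
  log(r/|z_k|) for z_k = -4: log(6/4) = 0.4055
Sum over inside zeros: 3.2958.
I(r) = log|p(0)| + (inside sum) = 2.0794 + 3.2958 = 5.3753.
Closed form (all zeros inside, monic): I(r) = n·log(r) = 3·log(6) = 5.3753. ✓

I(r) ≈ 5.3753.


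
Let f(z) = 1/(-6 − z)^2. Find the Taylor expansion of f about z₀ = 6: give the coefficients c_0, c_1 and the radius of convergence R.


Let w = z − z₀, so z = z₀ + w.
Then -6 − z = -6 − (z₀ + w) = (-6 − z₀) − w = -12 − w.
f(z) = 1/(-12 − w)^2 = (1/(-12)^2) · (1 − w/(-12))^{−2}.
By the binomial series (1−u)^{−2} = Σ_{n≥0} C(n+1, 1) u^n for |u|<1, with u = w/(-12):
  c_n = C(n+1, 1) / (-12)^(n+2).
  c_0 = 1/(-12)^2 = 1/144.
  c_1 = 2/(-12)^3 = -1/864.
The series is valid for |w/d| < 1, i.e. |z − z₀| < |d|.
Radius of convergence: R = |-6 − z₀| = |-12| = 12 (distance from z₀ to the singularity z = -6).

c_0 = 1/144, c_1 = -1/864; R = 12.


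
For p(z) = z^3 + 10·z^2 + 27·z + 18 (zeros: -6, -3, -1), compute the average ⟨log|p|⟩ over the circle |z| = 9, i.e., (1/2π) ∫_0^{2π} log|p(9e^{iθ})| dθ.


Zeros: -6, -3, -1; r = 9.
Inside |z| < r: -6, -3, -1. Outside (|z| ≥ r): ∅.
p(0) = 18, so log|p(0)| = log(18) = 2.8904.
Apply Jensen: I(r) = log|p(0)| + Σ_k log(r/|z_k|), summed over zeros inside |z| < r.
  log(r/|z_k|) for z_k = -6: log(9/6) = 0.4055
  log(r/|z_k|) for z_k = -3: log(9/3) = 1.0986
  log(r/|z_k|) for z_k = -1: log(9/1) = 2.1972
Sum over inside zeros: 3.7013.
I(r) = log|p(0)| + (inside sum) = 2.8904 + 3.7013 = 6.5917.
Closed form (all zeros inside, monic): I(r) = n·log(r) = 3·log(9) = 6.5917. ✓

I(r) ≈ 6.5917.
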